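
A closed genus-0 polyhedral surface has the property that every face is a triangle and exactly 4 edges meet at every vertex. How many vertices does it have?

Each face has 3 edges and each edge borders two faces, so 2E = 3F.
Each vertex has degree 4, so 4V = 2E and hence V = 3F/4.
Euler: V − E + F = 2 ⇒ (3F/4) − (3F/2) + F = 2.
Multiply by 8: (6 − 12 + 8)F = 16, i.e. 2F = 16.
So F = 8, E = 3·8/2 = 12, V = 3·8/4 = 6.

6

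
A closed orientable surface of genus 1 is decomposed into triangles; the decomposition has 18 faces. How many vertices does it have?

9

χ = 2 − 2·1 = 0, and every face is a triangle so 3F = 2E.
E = 3·18/2 = 27. Then V = 0 + E − F = 0 + 27 − 18 = 9.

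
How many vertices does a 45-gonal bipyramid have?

47

A bipyramid over an n-gon has 2n triangular faces and n + 2 vertices: V = 45 + 2 = 47, E = 3·45 = 135, F = 2·45 = 90.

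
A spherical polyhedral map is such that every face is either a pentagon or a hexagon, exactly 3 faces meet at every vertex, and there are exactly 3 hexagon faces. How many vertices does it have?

Let x be the number of pentagons; then F = 3 + x.
Edge–face incidences: 2E = 6·3 + 5·x = 18 + 5x.
Every vertex has degree 3, so 3V = 2E.
Euler: V − E + F = 2 ⇒ (2E)/3 − E + (3 + x) = 2.
Multiply by 6: 2·(2E) − 3·(2E) + 6·(3 + x) = 12, i.e. 18 + 6x − (18 + 5x) = 12.
Collecting terms: x = 12.
Then 2E = 18 + 5·12 = 78, so E = 39, V = 2E/3 = 26, F = 3 + 12 = 15.

26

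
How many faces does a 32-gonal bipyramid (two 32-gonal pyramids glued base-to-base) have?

64

A bipyramid over an n-gon has 2n triangular faces and n + 2 vertices: V = 32 + 2 = 34, E = 3·32 = 96, F = 2·32 = 64.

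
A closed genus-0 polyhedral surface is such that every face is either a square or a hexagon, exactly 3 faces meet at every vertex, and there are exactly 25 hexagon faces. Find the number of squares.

6

Let x be the number of squares; then F = 25 + x.
Edge–face incidences: 2E = 6·25 + 4·x = 150 + 4x.
Every vertex has degree 3, so 3V = 2E.
Euler: V − E + F = 2 ⇒ (2E)/3 − E + (25 + x) = 2.
Multiply by 6: 2·(2E) − 3·(2E) + 6·(25 + x) = 12, i.e. 150 + 6x − (150 + 4x) = 12.
Collecting terms: 2x = 12, so x = 6.
Then 2E = 150 + 4·6 = 174, so E = 87, V = 2E/3 = 58, F = 25 + 6 = 31.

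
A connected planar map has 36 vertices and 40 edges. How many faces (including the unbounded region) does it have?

Euler's formula for a connected plane graph: V − E + F = 2, so F = 2 − 36 + 40 = 6.

6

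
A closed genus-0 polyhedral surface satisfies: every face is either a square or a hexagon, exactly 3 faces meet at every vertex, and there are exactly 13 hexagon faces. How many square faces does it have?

6

Let x be the number of squares; then F = 13 + x.
Edge–face incidences: 2E = 6·13 + 4·x = 78 + 4x.
Every vertex has degree 3, so 3V = 2E.
Euler: V − E + F = 2 ⇒ (2E)/3 − E + (13 + x) = 2.
Multiply by 6: 2·(2E) − 3·(2E) + 6·(13 + x) = 12, i.e. 78 + 6x − (78 + 4x) = 12.
Collecting terms: 2x = 12, so x = 6.
Then 2E = 78 + 4·6 = 102, so E = 51, V = 2E/3 = 34, F = 13 + 6 = 19.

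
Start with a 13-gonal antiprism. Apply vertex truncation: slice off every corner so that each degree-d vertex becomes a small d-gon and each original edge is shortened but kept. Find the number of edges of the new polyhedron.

156

The base solid has V = 26, E = 52, F = 28.
Truncation replaces each original edge-end by a new vertex, so V′ = 2E = 104.
Each original edge survives, and each old vertex of degree d contributes d new edges; summing degrees gives Σd = 2E, so E′ = E + 2E = 3E = 156.
Each original face survives and each original vertex becomes one new face: F′ = F + V = 54.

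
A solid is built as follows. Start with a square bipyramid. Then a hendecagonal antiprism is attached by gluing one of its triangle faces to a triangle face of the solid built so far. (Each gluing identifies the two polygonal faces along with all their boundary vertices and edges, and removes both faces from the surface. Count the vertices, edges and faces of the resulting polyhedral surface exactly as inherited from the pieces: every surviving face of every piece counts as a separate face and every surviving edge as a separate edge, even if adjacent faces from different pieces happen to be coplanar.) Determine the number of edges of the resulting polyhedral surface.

53

A square bipyramid: V=6, E=12, F=8.
Attach a hendecagonal antiprism (V=22, E=44, F=24) along a 3-gon: merge 3 vertices and 3 edges, delete both glued faces → V=25, E=53, F=30.
Check: V − E + F = 25 − 53 + 30 = 2.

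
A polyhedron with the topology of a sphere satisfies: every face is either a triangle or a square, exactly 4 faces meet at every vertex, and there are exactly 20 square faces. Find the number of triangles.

8

Let x be the number of triangles; then F = 20 + x.
Edge–face incidences: 2E = 4·20 + 3·x = 80 + 3x.
Every vertex has degree 4, so 4V = 2E.
Euler: V − E + F = 2 ⇒ (2E)/4 − E + (20 + x) = 2.
Multiply by 8: 2·(2E) − 4·(2E) + 8·(20 + x) = 16, i.e. 160 + 8x − 2·(80 + 3x) = 16.
Collecting terms: 2x = 16, so x = 8.
Then 2E = 80 + 3·8 = 104, so E = 52, V = 2E/4 = 26, F = 20 + 8 = 28.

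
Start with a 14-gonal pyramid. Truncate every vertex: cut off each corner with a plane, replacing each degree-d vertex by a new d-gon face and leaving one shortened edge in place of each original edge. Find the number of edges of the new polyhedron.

84

The base solid has V = 15, E = 28, F = 15.
Truncation replaces each original edge-end by a new vertex, so V′ = 2E = 56.
Each original edge survives, and each old vertex of degree d contributes d new edges; summing degrees gives Σd = 2E, so E′ = E + 2E = 3E = 84.
Each original face survives and each original vertex becomes one new face: F′ = F + V = 30.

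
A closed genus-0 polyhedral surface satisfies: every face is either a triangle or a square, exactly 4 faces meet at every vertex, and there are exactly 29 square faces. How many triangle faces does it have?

8

Let x be the number of triangles; then F = 29 + x.
Edge–face incidences: 2E = 4·29 + 3·x = 116 + 3x.
Every vertex has degree 4, so 4V = 2E.
Euler: V − E + F = 2 ⇒ (2E)/4 − E + (29 + x) = 2.
Multiply by 8: 2·(2E) − 4·(2E) + 8·(29 + x) = 16, i.e. 232 + 8x − 2·(116 + 3x) = 16.
Collecting terms: 2x = 16, so x = 8.
Then 2E = 116 + 3·8 = 140, so E = 70, V = 2E/4 = 35, F = 29 + 8 = 37.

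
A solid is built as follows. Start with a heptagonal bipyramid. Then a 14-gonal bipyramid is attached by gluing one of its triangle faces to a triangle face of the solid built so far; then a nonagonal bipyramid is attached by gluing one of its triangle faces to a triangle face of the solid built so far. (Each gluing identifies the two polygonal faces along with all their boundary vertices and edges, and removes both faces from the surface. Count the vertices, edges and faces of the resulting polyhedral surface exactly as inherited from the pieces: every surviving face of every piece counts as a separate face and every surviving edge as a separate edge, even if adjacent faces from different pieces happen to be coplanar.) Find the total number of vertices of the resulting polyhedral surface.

30

A heptagonal bipyramid: V=9, E=21, F=14.
Attach a 14-gonal bipyramid (V=16, E=42, F=28) along a 3-gon: merge 3 vertices and 3 edges, delete both glued faces → V=22, E=60, F=40.
Attach a nonagonal bipyramid (V=11, E=27, F=18) along a 3-gon: merge 3 vertices and 3 edges, delete both glued faces → V=30, E=84, F=56.
Check: V − E + F = 30 − 84 + 56 = 2.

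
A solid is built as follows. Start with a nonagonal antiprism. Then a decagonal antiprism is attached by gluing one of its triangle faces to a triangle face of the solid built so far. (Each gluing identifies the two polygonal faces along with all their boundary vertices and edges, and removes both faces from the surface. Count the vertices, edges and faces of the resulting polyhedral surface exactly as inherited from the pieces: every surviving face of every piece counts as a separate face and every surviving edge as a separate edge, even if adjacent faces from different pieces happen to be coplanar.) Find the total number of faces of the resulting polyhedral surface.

40

A nonagonal antiprism: V=18, E=36, F=20.
Attach a decagonal antiprism (V=20, E=40, F=22) along a 3-gon: merge 3 vertices and 3 edges, delete both glued faces → V=35, E=73, F=40.
Check: V − E + F = 35 − 73 + 40 = 2.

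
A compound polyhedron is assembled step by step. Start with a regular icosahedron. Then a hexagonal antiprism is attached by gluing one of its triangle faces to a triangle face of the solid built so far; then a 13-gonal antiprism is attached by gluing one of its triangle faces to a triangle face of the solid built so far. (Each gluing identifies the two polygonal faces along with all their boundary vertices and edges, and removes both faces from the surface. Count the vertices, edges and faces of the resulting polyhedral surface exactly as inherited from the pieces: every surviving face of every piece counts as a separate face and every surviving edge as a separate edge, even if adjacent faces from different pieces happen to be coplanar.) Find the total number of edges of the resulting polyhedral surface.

A regular icosahedron: V=12, E=30, F=20.
Attach a hexagonal antiprism (V=12, E=24, F=14) along a 3-gon: merge 3 vertices and 3 edges, delete both glued faces → V=21, E=51, F=32.
Attach a 13-gonal antiprism (V=26, E=52, F=28) along a 3-gon: merge 3 vertices and 3 edges, delete both glued faces → V=44, E=100, F=58.
Check: V − E + F = 44 − 100 + 58 = 2.

100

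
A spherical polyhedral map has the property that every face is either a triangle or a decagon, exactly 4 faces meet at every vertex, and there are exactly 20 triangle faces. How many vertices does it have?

20

Let x be the number of decagons; then F = 20 + x.
Edge–face incidences: 2E = 3·20 + 10·x = 60 + 10x.
Every vertex has degree 4, so 4V = 2E.
Euler: V − E + F = 2 ⇒ (2E)/4 − E + (20 + x) = 2.
Multiply by 8: 2·(2E) − 4·(2E) + 8·(20 + x) = 16, i.e. 160 + 8x − 2·(60 + 10x) = 16.
Collecting terms: −12x + 40 = 16, so −12x = −24, so x = 2.
Then 2E = 60 + 10·2 = 80, so E = 40, V = 2E/4 = 20, F = 20 + 2 = 22.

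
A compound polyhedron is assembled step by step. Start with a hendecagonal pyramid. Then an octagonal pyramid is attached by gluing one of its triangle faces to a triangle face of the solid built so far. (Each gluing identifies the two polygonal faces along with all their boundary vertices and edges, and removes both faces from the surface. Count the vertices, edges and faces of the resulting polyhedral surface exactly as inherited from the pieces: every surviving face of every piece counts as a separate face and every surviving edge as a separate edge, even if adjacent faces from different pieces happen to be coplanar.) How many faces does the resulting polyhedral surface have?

A hendecagonal pyramid: V=12, E=22, F=12.
Attach an octagonal pyramid (V=9, E=16, F=9) along a 3-gon: merge 3 vertices and 3 edges, delete both glued faces → V=18, E=35, F=19.
Check: V − E + F = 18 − 35 + 19 = 2.

19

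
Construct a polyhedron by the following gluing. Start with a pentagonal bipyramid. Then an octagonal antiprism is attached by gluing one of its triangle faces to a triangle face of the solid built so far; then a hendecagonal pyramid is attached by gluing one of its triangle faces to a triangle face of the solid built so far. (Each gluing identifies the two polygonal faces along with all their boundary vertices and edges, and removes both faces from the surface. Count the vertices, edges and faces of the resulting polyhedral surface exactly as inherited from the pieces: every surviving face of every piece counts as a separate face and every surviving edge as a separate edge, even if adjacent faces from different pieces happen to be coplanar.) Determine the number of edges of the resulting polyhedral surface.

A pentagonal bipyramid: V=7, E=15, F=10.
Attach an octagonal antiprism (V=16, E=32, F=18) along a 3-gon: merge 3 vertices and 3 edges, delete both glued faces → V=20, E=44, F=26.
Attach a hendecagonal pyramid (V=12, E=22, F=12) along a 3-gon: merge 3 vertices and 3 edges, delete both glued faces → V=29, E=63, F=36.
Check: V − E + F = 29 − 63 + 36 = 2.

63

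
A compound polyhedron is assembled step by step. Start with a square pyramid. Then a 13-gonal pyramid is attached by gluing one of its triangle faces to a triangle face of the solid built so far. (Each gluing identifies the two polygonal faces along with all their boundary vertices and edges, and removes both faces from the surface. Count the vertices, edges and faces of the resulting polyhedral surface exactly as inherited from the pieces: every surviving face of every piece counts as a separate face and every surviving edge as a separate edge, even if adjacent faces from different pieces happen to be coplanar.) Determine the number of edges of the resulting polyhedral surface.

A square pyramid: V=5, E=8, F=5.
Attach a 13-gonal pyramid (V=14, E=26, F=14) along a 3-gon: merge 3 vertices and 3 edges, delete both glued faces → V=16, E=31, F=17.
Check: V − E + F = 16 − 31 + 17 = 2.

31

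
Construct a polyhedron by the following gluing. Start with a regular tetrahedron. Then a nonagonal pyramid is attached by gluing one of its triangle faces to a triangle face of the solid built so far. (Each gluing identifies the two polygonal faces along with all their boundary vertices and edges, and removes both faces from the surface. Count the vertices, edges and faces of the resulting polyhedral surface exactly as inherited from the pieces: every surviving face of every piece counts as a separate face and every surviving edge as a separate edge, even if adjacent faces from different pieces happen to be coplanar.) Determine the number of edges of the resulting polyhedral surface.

A regular tetrahedron: V=4, E=6, F=4.
Attach a nonagonal pyramid (V=10, E=18, F=10) along a 3-gon: merge 3 vertices and 3 edges, delete both glued faces → V=11, E=21, F=12.
Check: V − E + F = 11 − 21 + 12 = 2.

21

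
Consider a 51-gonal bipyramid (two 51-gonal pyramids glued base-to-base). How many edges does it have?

153

A bipyramid over an n-gon has 2n triangular faces and n + 2 vertices: V = 51 + 2 = 53, E = 3·51 = 153, F = 2·51 = 102.
Check: V − E + F = 53 − 153 + 102 = 2.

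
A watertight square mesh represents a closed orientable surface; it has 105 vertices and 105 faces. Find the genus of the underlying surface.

1

Every face is a square, so 2E = 4·105 = 420, giving E = 210.
χ = V − E + F = 105 − 210 + 105 = 0.
For a closed orientable surface χ = 2 − 2g, so g = (2 − (0))/2 = 1.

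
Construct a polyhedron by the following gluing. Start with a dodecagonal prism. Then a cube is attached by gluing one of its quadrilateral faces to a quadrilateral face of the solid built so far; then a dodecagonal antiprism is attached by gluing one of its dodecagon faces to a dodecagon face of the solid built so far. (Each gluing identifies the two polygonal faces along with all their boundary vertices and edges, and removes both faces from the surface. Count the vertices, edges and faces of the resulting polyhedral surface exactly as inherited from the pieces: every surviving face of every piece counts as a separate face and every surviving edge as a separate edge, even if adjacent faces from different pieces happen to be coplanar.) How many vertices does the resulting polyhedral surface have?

40

A dodecagonal prism: V=24, E=36, F=14.
Attach a cube (V=8, E=12, F=6) along a 4-gon: merge 4 vertices and 4 edges, delete both glued faces → V=28, E=44, F=18.
Attach a dodecagonal antiprism (V=24, E=48, F=26) along a 12-gon: merge 12 vertices and 12 edges, delete both glued faces → V=40, E=80, F=42.
Check: V − E + F = 40 − 80 + 42 = 2.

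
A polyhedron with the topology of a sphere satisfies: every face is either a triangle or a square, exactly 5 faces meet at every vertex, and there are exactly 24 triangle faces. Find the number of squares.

Let x be the number of squares; then F = 24 + x.
Edge–face incidences: 2E = 3·24 + 4·x = 72 + 4x.
Every vertex has degree 5, so 5V = 2E.
Euler: V − E + F = 2 ⇒ (2E)/5 − E + (24 + x) = 2.
Multiply by 10: 2·(2E) − 5·(2E) + 10·(24 + x) = 20, i.e. 240 + 10x − 3·(72 + 4x) = 20.
Collecting terms: −2x + 24 = 20, so −2x = −4, so x = 2.
Then 2E = 72 + 4·2 = 80, so E = 40, V = 2E/5 = 16, F = 24 + 2 = 26.

2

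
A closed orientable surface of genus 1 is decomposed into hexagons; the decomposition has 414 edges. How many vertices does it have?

276

χ = 2 − 2·1 = 0, and every face is a hexagon so 6F = 2E.
F = 2E/6 = 138. Then V = 0 + E − F = 0 + 414 − 138 = 276.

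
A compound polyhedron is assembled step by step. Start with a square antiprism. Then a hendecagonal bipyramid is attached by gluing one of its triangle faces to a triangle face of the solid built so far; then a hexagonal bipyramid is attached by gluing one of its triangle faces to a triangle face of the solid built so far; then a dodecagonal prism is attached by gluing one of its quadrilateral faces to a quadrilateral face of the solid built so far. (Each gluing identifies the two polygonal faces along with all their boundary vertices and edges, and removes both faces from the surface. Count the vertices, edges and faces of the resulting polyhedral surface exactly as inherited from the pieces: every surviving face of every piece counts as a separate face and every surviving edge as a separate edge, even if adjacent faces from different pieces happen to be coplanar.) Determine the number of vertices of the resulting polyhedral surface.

A square antiprism: V=8, E=16, F=10.
Attach a hendecagonal bipyramid (V=13, E=33, F=22) along a 3-gon: merge 3 vertices and 3 edges, delete both glued faces → V=18, E=46, F=30.
Attach a hexagonal bipyramid (V=8, E=18, F=12) along a 3-gon: merge 3 vertices and 3 edges, delete both glued faces → V=23, E=61, F=40.
Attach a dodecagonal prism (V=24, E=36, F=14) along a 4-gon: merge 4 vertices and 4 edges, delete both glued faces → V=43, E=93, F=52.
Check: V − E + F = 43 − 93 + 52 = 2.

43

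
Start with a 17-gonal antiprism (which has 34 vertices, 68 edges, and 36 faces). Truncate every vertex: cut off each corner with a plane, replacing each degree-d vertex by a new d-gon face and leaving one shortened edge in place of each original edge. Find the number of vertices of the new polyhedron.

136

Truncation replaces each original edge-end by a new vertex, so V′ = 2E = 136.
Each original edge survives, and each old vertex of degree d contributes d new edges; summing degrees gives Σd = 2E, so E′ = E + 2E = 3E = 204.
Each original face survives and each original vertex becomes one new face: F′ = F + V = 70.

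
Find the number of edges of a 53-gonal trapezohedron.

The n-trapezohedron (dual of the n-antiprism) has V = 2·53 + 2 = 108, E = 4·53 = 212, F = 2·53 = 106.

212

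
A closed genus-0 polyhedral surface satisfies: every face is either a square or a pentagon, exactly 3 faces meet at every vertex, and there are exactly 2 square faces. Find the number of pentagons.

Let x be the number of pentagons; then F = 2 + x.
Edge–face incidences: 2E = 4·2 + 5·x = 8 + 5x.
Every vertex has degree 3, so 3V = 2E.
Euler: V − E + F = 2 ⇒ (2E)/3 − E + (2 + x) = 2.
Multiply by 6: 2·(2E) − 3·(2E) + 6·(2 + x) = 12, i.e. 12 + 6x − (8 + 5x) = 12.
Collecting terms: x + 4 = 12, so x = 8.
Then 2E = 8 + 5·8 = 48, so E = 24, V = 2E/3 = 16, F = 2 + 8 = 10.

8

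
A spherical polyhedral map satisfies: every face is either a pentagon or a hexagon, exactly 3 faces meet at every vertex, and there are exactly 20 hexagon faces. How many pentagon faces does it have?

Let x be the number of pentagons; then F = 20 + x.
Edge–face incidences: 2E = 6·20 + 5·x = 120 + 5x.
Every vertex has degree 3, so 3V = 2E.
Euler: V − E + F = 2 ⇒ (2E)/3 − E + (20 + x) = 2.
Multiply by 6: 2·(2E) − 3·(2E) + 6·(20 + x) = 12, i.e. 120 + 6x − (120 + 5x) = 12.
Collecting terms: x = 12.
Then 2E = 120 + 5·12 = 180, so E = 90, V = 2E/3 = 60, F = 20 + 12 = 32.

12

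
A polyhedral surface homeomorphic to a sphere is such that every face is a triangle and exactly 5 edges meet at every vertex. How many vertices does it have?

Each face has 3 edges and each edge borders two faces, so 2E = 3F.
Each vertex has degree 5, so 5V = 2E and hence V = 3F/5.
Euler: V − E + F = 2 ⇒ (3F/5) − (3F/2) + F = 2.
Multiply by 10: (6 − 15 + 10)F = 20, i.e. 1F = 20.
So F = 20, E = 3·20/2 = 30, V = 3·20/5 = 12.

12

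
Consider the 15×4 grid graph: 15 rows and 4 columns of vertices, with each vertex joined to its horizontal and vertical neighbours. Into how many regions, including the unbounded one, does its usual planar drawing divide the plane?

43

The grid has V = 15·4 = 60 vertices and E = 15·3 + 4·14 = 101 edges.
F = 2 − V + E = 2 − 60 + 101 = 43.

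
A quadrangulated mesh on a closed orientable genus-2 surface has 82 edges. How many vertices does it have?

39

χ = 2 − 2·2 = -2, and every face is a square so 4F = 2E.
F = 2E/4 = 41. Then V = -2 + E − F = -2 + 82 − 41 = 39.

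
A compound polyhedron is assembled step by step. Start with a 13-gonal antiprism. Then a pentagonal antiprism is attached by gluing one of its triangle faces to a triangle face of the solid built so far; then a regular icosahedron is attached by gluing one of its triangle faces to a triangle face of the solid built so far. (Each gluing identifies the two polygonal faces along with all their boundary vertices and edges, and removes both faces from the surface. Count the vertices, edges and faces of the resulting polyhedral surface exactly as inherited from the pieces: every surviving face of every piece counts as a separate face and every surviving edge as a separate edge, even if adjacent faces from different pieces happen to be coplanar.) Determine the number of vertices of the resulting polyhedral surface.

A 13-gonal antiprism: V=26, E=52, F=28.
Attach a pentagonal antiprism (V=10, E=20, F=12) along a 3-gon: merge 3 vertices and 3 edges, delete both glued faces → V=33, E=69, F=38.
Attach a regular icosahedron (V=12, E=30, F=20) along a 3-gon: merge 3 vertices and 3 edges, delete both glued faces → V=42, E=96, F=56.
Check: V − E + F = 42 − 96 + 56 = 2.

42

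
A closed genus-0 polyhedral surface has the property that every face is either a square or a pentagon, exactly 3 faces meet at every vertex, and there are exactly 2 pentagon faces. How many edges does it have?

Let x be the number of squares; then F = 2 + x.
Edge–face incidences: 2E = 5·2 + 4·x = 10 + 4x.
Every vertex has degree 3, so 3V = 2E.
Euler: V − E + F = 2 ⇒ (2E)/3 − E + (2 + x) = 2.
Multiply by 6: 2·(2E) − 3·(2E) + 6·(2 + x) = 12, i.e. 12 + 6x − (10 + 4x) = 12.
Collecting terms: 2x + 2 = 12, so 2x = 10, so x = 5.
Then 2E = 10 + 4·5 = 30, so E = 15, V = 2E/3 = 10, F = 2 + 5 = 7.

15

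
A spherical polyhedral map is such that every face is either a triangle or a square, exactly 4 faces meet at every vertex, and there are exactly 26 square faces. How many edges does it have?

64

Let x be the number of triangles; then F = 26 + x.
Edge–face incidences: 2E = 4·26 + 3·x = 104 + 3x.
Every vertex has degree 4, so 4V = 2E.
Euler: V − E + F = 2 ⇒ (2E)/4 − E + (26 + x) = 2.
Multiply by 8: 2·(2E) − 4·(2E) + 8·(26 + x) = 16, i.e. 208 + 8x − 2·(104 + 3x) = 16.
Collecting terms: 2x = 16, so x = 8.
Then 2E = 104 + 3·8 = 128, so E = 64, V = 2E/4 = 32, F = 26 + 8 = 34.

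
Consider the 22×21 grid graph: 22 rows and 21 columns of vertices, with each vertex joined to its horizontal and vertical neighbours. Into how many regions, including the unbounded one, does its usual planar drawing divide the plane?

The grid has V = 22·21 = 462 vertices and E = 22·20 + 21·21 = 881 edges.
F = 2 − V + E = 2 − 462 + 881 = 421.

421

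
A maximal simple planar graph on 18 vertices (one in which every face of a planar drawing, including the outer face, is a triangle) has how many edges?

48

In a plane triangulation 3F = 2E and V − E + F = 2, so E = 3V − 6 = 3·18 − 6 = 48.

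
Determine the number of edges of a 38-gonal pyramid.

76

A pyramid on an n-gon base has one n-gon and n triangles: V = 38 + 1 = 39, E = 2·38 = 76, F = 38 + 1 = 39.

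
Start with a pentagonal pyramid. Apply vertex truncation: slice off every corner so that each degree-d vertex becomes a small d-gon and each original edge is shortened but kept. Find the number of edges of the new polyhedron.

30

The base solid has V = 6, E = 10, F = 6.
Truncation replaces each original edge-end by a new vertex, so V′ = 2E = 20.
Each original edge survives, and each old vertex of degree d contributes d new edges; summing degrees gives Σd = 2E, so E′ = E + 2E = 3E = 30.
Each original face survives and each original vertex becomes one new face: F′ = F + V = 12.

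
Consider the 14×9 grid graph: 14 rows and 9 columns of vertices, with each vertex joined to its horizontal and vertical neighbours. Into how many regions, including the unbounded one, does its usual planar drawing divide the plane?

105

The grid has V = 14·9 = 126 vertices and E = 14·8 + 9·13 = 229 edges.
F = 2 − V + E = 2 − 126 + 229 = 105.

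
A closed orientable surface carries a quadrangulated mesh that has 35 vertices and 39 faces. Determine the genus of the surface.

3

Every face is a square, so 2E = 4·39 = 156, giving E = 78.
χ = V − E + F = 35 − 78 + 39 = -4.
For a closed orientable surface χ = 2 − 2g, so g = (2 − (-4))/2 = 3.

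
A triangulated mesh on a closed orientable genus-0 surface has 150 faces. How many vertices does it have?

χ = 2 − 2·0 = 2, and every face is a triangle so 3F = 2E.
E = 3·150/2 = 225. Then V = 2 + E − F = 2 + 225 − 150 = 77.

77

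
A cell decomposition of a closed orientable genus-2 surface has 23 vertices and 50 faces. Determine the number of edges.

For a closed orientable surface of genus 2, χ = 2 − 2·2 = -2.
E = V + F − (-2) = 23 + 50 − (-2) = 75.

75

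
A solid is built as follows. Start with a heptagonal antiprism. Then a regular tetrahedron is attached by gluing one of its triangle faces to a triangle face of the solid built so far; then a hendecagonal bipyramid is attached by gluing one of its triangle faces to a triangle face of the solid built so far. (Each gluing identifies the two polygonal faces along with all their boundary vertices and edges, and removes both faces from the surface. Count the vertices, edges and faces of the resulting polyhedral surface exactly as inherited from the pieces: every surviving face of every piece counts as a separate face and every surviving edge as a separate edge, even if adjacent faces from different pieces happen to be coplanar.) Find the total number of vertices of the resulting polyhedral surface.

25

A heptagonal antiprism: V=14, E=28, F=16.
Attach a regular tetrahedron (V=4, E=6, F=4) along a 3-gon: merge 3 vertices and 3 edges, delete both glued faces → V=15, E=31, F=18.
Attach a hendecagonal bipyramid (V=13, E=33, F=22) along a 3-gon: merge 3 vertices and 3 edges, delete both glued faces → V=25, E=61, F=38.
Check: V − E + F = 25 − 61 + 38 = 2.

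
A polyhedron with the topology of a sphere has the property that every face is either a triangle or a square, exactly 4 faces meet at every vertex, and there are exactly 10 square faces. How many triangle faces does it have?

8

Let x be the number of triangles; then F = 10 + x.
Edge–face incidences: 2E = 4·10 + 3·x = 40 + 3x.
Every vertex has degree 4, so 4V = 2E.
Euler: V − E + F = 2 ⇒ (2E)/4 − E + (10 + x) = 2.
Multiply by 8: 2·(2E) − 4·(2E) + 8·(10 + x) = 16, i.e. 80 + 8x − 2·(40 + 3x) = 16.
Collecting terms: 2x = 16, so x = 8.
Then 2E = 40 + 3·8 = 64, so E = 32, V = 2E/4 = 16, F = 10 + 8 = 18.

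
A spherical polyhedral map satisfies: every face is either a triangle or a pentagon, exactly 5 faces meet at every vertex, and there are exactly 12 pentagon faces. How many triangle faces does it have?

80

Let x be the number of triangles; then F = 12 + x.
Edge–face incidences: 2E = 5·12 + 3·x = 60 + 3x.
Every vertex has degree 5, so 5V = 2E.
Euler: V − E + F = 2 ⇒ (2E)/5 − E + (12 + x) = 2.
Multiply by 10: 2·(2E) − 5·(2E) + 10·(12 + x) = 20, i.e. 120 + 10x − 3·(60 + 3x) = 20.
Collecting terms: x − 60 = 20, so x = 80.
Then 2E = 60 + 3·80 = 300, so E = 150, V = 2E/5 = 60, F = 12 + 80 = 92.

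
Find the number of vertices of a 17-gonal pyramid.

18

A pyramid on an n-gon base has one n-gon and n triangles: V = 17 + 1 = 18, E = 2·17 = 34, F = 17 + 1 = 18.
Check: V − E + F = 18 − 34 + 18 = 2.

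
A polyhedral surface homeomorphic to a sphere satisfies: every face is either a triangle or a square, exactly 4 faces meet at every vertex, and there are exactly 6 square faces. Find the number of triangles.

8

Let x be the number of triangles; then F = 6 + x.
Edge–face incidences: 2E = 4·6 + 3·x = 24 + 3x.
Every vertex has degree 4, so 4V = 2E.
Euler: V − E + F = 2 ⇒ (2E)/4 − E + (6 + x) = 2.
Multiply by 8: 2·(2E) − 4·(2E) + 8·(6 + x) = 16, i.e. 48 + 8x − 2·(24 + 3x) = 16.
Collecting terms: 2x = 16, so x = 8.
Then 2E = 24 + 3·8 = 48, so E = 24, V = 2E/4 = 12, F = 6 + 8 = 14.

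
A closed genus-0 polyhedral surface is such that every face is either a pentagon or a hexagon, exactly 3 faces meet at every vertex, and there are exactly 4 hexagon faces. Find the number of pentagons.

12

Let x be the number of pentagons; then F = 4 + x.
Edge–face incidences: 2E = 6·4 + 5·x = 24 + 5x.
Every vertex has degree 3, so 3V = 2E.
Euler: V − E + F = 2 ⇒ (2E)/3 − E + (4 + x) = 2.
Multiply by 6: 2·(2E) − 3·(2E) + 6·(4 + x) = 12, i.e. 24 + 6x − (24 + 5x) = 12.
Collecting terms: x = 12.
Then 2E = 24 + 5·12 = 84, so E = 42, V = 2E/3 = 28, F = 4 + 12 = 16.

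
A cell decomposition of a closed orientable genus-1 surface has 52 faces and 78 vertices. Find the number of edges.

For a closed orientable surface of genus 1, χ = 2 − 2·1 = 0.
E = V + F − (0) = 78 + 52 − (0) = 130.

130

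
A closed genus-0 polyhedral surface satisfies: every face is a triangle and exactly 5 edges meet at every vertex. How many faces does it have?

20

Each face has 3 edges and each edge borders two faces, so 2E = 3F.
Each vertex has degree 5, so 5V = 2E and hence V = 3F/5.
Euler: V − E + F = 2 ⇒ (3F/5) − (3F/2) + F = 2.
Multiply by 10: (6 − 15 + 10)F = 20, i.e. 1F = 20.
So F = 20, E = 3·20/2 = 30, V = 3·20/5 = 12.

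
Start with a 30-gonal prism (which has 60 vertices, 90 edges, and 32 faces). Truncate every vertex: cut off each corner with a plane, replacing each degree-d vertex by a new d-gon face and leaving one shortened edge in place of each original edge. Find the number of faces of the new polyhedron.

Truncation replaces each original edge-end by a new vertex, so V′ = 2E = 180.
Each original edge survives, and each old vertex of degree d contributes d new edges; summing degrees gives Σd = 2E, so E′ = E + 2E = 3E = 270.
Each original face survives and each original vertex becomes one new face: F′ = F + V = 92.

92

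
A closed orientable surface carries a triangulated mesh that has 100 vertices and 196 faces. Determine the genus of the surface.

0

Every face is a triangle, so 2E = 3·196 = 588, giving E = 294.
χ = V − E + F = 100 − 294 + 196 = 2.
For a closed orientable surface χ = 2 − 2g, so g = (2 − (2))/2 = 0.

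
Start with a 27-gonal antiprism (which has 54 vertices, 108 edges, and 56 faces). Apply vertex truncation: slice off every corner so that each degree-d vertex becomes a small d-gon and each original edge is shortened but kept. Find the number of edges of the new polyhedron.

Truncation replaces each original edge-end by a new vertex, so V′ = 2E = 216.
Each original edge survives, and each old vertex of degree d contributes d new edges; summing degrees gives Σd = 2E, so E′ = E + 2E = 3E = 324.
Each original face survives and each original vertex becomes one new face: F′ = F + V = 110.

324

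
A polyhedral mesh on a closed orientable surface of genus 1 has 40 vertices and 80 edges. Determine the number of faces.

For a closed orientable surface of genus 1, χ = 2 − 2·1 = 0.
F = 0 − V + E = 0 − 40 + 80 = 40.

40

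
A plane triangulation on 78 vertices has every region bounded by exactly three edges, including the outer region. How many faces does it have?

In a plane triangulation 3F = 2E and V − E + F = 2, so F = 2V − 4 = 2·78 − 4 = 152.

152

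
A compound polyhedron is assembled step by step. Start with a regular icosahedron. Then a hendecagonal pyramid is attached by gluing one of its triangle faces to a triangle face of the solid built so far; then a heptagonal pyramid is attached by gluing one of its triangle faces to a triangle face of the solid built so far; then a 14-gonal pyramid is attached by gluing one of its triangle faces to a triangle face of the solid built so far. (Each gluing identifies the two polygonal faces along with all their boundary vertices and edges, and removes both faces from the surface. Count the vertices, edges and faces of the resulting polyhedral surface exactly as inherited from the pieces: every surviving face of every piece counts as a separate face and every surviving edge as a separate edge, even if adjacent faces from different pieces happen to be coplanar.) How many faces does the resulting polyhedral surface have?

49

A regular icosahedron: V=12, E=30, F=20.
Attach a hendecagonal pyramid (V=12, E=22, F=12) along a 3-gon: merge 3 vertices and 3 edges, delete both glued faces → V=21, E=49, F=30.
Attach a heptagonal pyramid (V=8, E=14, F=8) along a 3-gon: merge 3 vertices and 3 edges, delete both glued faces → V=26, E=60, F=36.
Attach a 14-gonal pyramid (V=15, E=28, F=15) along a 3-gon: merge 3 vertices and 3 edges, delete both glued faces → V=38, E=85, F=49.
Check: V − E + F = 38 − 85 + 49 = 2.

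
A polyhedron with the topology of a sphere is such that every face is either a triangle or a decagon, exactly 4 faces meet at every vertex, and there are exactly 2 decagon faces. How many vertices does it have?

20

Let x be the number of triangles; then F = 2 + x.
Edge–face incidences: 2E = 10·2 + 3·x = 20 + 3x.
Every vertex has degree 4, so 4V = 2E.
Euler: V − E + F = 2 ⇒ (2E)/4 − E + (2 + x) = 2.
Multiply by 8: 2·(2E) − 4·(2E) + 8·(2 + x) = 16, i.e. 16 + 8x − 2·(20 + 3x) = 16.
Collecting terms: 2x − 24 = 16, so 2x = 40, so x = 20.
Then 2E = 20 + 3·20 = 80, so E = 40, V = 2E/4 = 20, F = 2 + 20 = 22.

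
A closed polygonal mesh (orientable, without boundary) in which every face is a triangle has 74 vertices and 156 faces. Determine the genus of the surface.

Every face is a triangle, so 2E = 3·156 = 468, giving E = 234.
χ = V − E + F = 74 − 234 + 156 = -4.
For a closed orientable surface χ = 2 − 2g, so g = (2 − (-4))/2 = 3.

3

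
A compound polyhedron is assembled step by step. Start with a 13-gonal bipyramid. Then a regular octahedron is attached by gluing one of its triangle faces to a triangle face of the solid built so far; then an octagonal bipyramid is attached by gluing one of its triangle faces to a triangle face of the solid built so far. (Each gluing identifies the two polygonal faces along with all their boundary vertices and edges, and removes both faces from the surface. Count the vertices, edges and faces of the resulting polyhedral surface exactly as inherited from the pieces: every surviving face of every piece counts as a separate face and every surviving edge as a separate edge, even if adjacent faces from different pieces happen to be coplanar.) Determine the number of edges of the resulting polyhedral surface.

A 13-gonal bipyramid: V=15, E=39, F=26.
Attach a regular octahedron (V=6, E=12, F=8) along a 3-gon: merge 3 vertices and 3 edges, delete both glued faces → V=18, E=48, F=32.
Attach an octagonal bipyramid (V=10, E=24, F=16) along a 3-gon: merge 3 vertices and 3 edges, delete both glued faces → V=25, E=69, F=46.
Check: V − E + F = 25 − 69 + 46 = 2.

69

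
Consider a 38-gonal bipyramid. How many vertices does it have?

A bipyramid over an n-gon has 2n triangular faces and n + 2 vertices: V = 38 + 2 = 40, E = 3·38 = 114, F = 2·38 = 76.

40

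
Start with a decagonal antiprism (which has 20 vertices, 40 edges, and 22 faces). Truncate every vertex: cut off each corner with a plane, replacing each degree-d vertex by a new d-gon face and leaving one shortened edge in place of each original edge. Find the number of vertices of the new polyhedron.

80

Truncation replaces each original edge-end by a new vertex, so V′ = 2E = 80.
Each original edge survives, and each old vertex of degree d contributes d new edges; summing degrees gives Σd = 2E, so E′ = E + 2E = 3E = 120.
Each original face survives and each original vertex becomes one new face: F′ = F + V = 42.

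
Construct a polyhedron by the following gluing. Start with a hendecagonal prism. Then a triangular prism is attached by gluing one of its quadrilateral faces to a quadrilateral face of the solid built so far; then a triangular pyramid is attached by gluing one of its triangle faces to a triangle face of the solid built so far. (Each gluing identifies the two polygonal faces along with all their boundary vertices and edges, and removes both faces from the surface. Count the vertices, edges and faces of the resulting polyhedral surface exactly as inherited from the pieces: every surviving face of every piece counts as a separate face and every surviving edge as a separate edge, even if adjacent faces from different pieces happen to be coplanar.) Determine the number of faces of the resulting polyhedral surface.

18

A hendecagonal prism: V=22, E=33, F=13.
Attach a triangular prism (V=6, E=9, F=5) along a 4-gon: merge 4 vertices and 4 edges, delete both glued faces → V=24, E=38, F=16.
Attach a triangular pyramid (V=4, E=6, F=4) along a 3-gon: merge 3 vertices and 3 edges, delete both glued faces → V=25, E=41, F=18.
Check: V − E + F = 25 − 41 + 18 = 2.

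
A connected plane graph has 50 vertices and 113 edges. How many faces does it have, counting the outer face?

Euler's formula for a connected plane graph: V − E + F = 2, so F = 2 − 50 + 113 = 65.

65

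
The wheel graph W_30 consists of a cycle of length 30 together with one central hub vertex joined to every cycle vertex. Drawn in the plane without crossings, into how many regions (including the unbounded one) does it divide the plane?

W_30 has V = 30 + 1 = 31 vertices and E = 2·30 = 60 edges.
By Euler's formula F = 2 − V + E = 2 − 31 + 60 = 31.

31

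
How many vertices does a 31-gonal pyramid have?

32

A pyramid on an n-gon base has one n-gon and n triangles: V = 31 + 1 = 32, E = 2·31 = 62, F = 31 + 1 = 32.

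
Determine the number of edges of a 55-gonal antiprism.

220

An antiprism on an n-gon has two n-gon caps and 2n triangles: V = 2·55 = 110, E = 4·55 = 220, F = 2·55 + 2 = 112.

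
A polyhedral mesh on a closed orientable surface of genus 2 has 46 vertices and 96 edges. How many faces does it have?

48

For a closed orientable surface of genus 2, χ = 2 − 2·2 = -2.
F = -2 − V + E = -2 − 46 + 96 = 48.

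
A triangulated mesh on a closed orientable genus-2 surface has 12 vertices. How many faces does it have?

χ = 2 − 2·2 = -2, and every face is a triangle so 3F = 2E.
V − E + F = -2 with E = 3F/2 gives 12 − (3/2 − 1)·F = -2, so F = 28 and E = 42.

28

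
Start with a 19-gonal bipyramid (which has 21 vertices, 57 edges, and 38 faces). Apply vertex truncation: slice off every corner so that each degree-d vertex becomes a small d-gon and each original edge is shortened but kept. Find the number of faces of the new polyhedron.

Truncation replaces each original edge-end by a new vertex, so V′ = 2E = 114.
Each original edge survives, and each old vertex of degree d contributes d new edges; summing degrees gives Σd = 2E, so E′ = E + 2E = 3E = 171.
Each original face survives and each original vertex becomes one new face: F′ = F + V = 59.

59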